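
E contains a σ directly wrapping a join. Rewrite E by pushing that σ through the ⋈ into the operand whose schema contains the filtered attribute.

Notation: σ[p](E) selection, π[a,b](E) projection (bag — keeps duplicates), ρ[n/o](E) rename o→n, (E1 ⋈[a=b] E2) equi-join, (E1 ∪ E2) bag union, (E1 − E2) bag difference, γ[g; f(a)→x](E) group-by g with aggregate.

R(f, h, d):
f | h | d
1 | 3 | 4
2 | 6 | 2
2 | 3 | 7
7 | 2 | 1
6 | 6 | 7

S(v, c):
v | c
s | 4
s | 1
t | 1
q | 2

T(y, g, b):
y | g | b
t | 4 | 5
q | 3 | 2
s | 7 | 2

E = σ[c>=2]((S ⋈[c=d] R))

σ filters on c, owned by the left side.
E' = (σ[c>=2](S) ⋈[c=d] R)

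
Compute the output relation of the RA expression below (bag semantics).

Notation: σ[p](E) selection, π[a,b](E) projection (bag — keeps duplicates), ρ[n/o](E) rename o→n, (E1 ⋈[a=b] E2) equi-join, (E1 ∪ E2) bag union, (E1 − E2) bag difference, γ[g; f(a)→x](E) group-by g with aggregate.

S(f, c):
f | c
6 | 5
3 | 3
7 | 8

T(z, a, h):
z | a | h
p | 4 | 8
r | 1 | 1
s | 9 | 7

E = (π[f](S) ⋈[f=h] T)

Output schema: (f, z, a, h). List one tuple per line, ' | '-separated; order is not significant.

Row counts bottom-up:
  S → 3
  π[f](S) → 3
  T → 3
  (π[f](S) ⋈[f=h] T) → 1

== RESULT ==
f | z | a | h
7 | s | 9 | 7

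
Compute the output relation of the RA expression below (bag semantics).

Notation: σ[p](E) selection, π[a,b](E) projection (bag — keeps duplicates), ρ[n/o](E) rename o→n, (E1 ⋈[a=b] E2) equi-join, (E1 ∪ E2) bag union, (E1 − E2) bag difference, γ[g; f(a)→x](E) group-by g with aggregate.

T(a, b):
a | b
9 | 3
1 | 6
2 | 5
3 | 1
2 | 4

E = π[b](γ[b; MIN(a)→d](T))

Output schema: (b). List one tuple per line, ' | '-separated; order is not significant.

Stepwise |·|:
  T → 5
  γ[b; MIN(a)→d](T) → 5
  π[b](γ[b; MIN(a)→d](T)) → 5

== RESULT ==
b
1
3
4
5
6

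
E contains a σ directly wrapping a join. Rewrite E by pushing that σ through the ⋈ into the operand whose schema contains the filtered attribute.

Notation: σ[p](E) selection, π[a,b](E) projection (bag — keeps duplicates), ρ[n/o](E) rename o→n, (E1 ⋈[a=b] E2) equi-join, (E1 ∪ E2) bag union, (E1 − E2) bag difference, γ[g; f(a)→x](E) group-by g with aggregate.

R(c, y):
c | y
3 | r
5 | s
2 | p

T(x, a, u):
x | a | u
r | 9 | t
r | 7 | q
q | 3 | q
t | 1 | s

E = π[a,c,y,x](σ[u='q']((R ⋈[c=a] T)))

σ filters on u, owned by the right side.
E' = π[a,c,y,x]((R ⋈[c=a] σ[u='q'](T)))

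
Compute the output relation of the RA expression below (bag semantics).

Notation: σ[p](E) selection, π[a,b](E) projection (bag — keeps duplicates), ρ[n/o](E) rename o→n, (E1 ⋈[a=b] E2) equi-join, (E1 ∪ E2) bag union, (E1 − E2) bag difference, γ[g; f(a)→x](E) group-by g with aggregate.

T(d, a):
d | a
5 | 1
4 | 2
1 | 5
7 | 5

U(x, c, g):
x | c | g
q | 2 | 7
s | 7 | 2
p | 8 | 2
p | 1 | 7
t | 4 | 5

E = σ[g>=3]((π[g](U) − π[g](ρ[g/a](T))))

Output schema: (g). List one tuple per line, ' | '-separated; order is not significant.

Per-node cardinality:
  U → 5
  π[g](U) → 5
  T → 4
  ρ[g/a](T) → 4
  π[g](ρ[g/a](T)) → 4
  (π[g](U) − π[g](ρ[g/a](T))) → 3
  σ[g>=3]((π[g](U) − π[g](ρ[g/a](T)))) → 2

== RESULT ==
g
7
7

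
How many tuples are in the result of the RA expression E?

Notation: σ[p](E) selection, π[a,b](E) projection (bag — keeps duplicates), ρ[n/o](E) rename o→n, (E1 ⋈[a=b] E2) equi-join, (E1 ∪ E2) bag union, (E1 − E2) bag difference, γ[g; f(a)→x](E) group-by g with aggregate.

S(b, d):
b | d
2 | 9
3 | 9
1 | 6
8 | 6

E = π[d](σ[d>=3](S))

Per-node cardinality:
  S → 4
  σ[d>=3](S) → 4
  π[d](σ[d>=3](S)) → 4

|E| = 4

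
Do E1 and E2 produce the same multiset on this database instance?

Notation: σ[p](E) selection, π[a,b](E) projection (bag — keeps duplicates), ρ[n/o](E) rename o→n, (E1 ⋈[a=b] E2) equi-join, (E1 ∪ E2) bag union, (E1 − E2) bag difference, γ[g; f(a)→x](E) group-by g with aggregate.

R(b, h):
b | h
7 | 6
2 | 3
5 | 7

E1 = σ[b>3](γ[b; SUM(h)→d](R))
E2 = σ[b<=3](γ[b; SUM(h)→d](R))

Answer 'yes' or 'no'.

E1 per-node cardinality:
  R → 3
  γ[b; SUM(h)→d](R) → 3
  σ[b>3](γ[b; SUM(h)→d](R)) → 2
E2 per-node cardinality:
  R → 3
  γ[b; SUM(h)→d](R) → 3
  σ[b<=3](γ[b; SUM(h)→d](R)) → 1

E1 result:
b | d
5 | 7
7 | 6
E2 result:
b | d
2 | 3
Witness: (2, 3) appears 0× in E1 but 1× in E2.

no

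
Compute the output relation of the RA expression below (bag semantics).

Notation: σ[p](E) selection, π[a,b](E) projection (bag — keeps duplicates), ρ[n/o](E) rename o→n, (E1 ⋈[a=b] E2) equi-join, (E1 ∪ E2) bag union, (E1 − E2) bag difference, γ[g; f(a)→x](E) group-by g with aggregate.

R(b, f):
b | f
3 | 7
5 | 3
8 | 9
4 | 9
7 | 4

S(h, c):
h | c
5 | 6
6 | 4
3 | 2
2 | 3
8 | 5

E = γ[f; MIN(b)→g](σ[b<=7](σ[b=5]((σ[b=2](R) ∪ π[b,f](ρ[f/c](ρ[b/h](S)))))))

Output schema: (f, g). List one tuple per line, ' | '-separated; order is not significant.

Stepwise |·|:
  R → 5
  σ[b=2](R) → 0
  S → 5
  ρ[b/h](S) → 5
  ρ[f/c](ρ[b/h](S)) → 5
  π[b,f](ρ[f/c](ρ[b/h](S))) → 5
  (σ[b=2](R) ∪ π[b,f](ρ[f/c](ρ[b/h](S)))) → 5
  σ[b=5]((σ[b=2](R) ∪ π[b,f](ρ[f/c](ρ[b/h](S))))) → 1
  σ[b<=7](σ[b=5]((σ[b=2](R) ∪ π[b,f](ρ[f/c](ρ[b/h](S)))))) → 1
  γ[f; MIN(b)→g](σ[b<=7](σ[b=5]((σ[b=2](R) ∪ π[b,f](ρ[f/c](ρ[b/h](S))))))) → 1

== RESULT ==
f | g
6 | 5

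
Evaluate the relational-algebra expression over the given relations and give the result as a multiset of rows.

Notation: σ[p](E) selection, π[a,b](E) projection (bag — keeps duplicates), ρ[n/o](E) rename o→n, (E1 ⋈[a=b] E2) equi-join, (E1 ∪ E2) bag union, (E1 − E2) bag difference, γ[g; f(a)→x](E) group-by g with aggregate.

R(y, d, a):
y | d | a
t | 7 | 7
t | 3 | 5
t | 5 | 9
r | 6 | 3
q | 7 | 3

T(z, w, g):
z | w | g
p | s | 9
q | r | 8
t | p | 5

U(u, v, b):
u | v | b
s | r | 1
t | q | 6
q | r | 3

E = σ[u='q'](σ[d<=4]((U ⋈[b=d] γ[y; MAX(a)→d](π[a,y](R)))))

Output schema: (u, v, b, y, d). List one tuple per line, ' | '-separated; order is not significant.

Per-node cardinality:
  U → 3
  R → 5
  π[a,y](R) → 5
  γ[y; MAX(a)→d](π[a,y](R)) → 3
  (U ⋈[b=d] γ[y; MAX(a)→d](π[a,y](R))) → 2
  σ[d<=4]((U ⋈[b=d] γ[y; MAX(a)→d](π[a,y](R)))) → 2
  σ[u='q'](σ[d<=4]((U ⋈[b=d] γ[y; MAX(a)→d](π[a,y](R))))) → 2

== RESULT ==
u | v | b | y | d
q | r | 3 | q | 3
q | r | 3 | r | 3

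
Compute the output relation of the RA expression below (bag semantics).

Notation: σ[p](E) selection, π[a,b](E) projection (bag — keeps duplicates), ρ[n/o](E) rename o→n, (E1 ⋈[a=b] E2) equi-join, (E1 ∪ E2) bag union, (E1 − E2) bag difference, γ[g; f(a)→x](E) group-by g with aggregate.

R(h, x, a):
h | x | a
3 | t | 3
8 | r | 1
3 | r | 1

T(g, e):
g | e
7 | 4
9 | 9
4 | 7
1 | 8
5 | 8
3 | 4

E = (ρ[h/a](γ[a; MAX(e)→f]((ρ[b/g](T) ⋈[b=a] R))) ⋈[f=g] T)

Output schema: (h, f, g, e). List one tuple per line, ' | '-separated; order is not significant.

Subexpression sizes:
  T → 6
  ρ[b/g](T) → 6
  R → 3
  (ρ[b/g](T) ⋈[b=a] R) → 3
  γ[a; MAX(e)→f]((ρ[b/g](T) ⋈[b=a] R)) → 2
  ρ[h/a](γ[a; MAX(e)→f]((ρ[b/g](T) ⋈[b=a] R))) → 2
  T → 6
  (ρ[h/a](γ[a; MAX(e)→f]((ρ[b/g](T) ⋈[b=a] R))) ⋈[f=g] T) → 1

== RESULT ==
h | f | g | e
3 | 4 | 4 | 7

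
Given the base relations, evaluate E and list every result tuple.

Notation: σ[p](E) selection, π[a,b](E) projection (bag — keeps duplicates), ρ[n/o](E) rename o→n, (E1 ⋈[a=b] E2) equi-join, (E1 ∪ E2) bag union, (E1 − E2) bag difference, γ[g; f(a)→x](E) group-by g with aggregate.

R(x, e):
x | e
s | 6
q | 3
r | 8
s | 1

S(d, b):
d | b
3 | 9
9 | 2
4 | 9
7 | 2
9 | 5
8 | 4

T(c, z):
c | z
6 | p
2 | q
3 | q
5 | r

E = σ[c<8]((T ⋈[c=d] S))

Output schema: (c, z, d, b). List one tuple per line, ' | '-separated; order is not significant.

Per-node cardinality:
  T → 4
  S → 6
  (T ⋈[c=d] S) → 1
  σ[c<8]((T ⋈[c=d] S)) → 1

== RESULT ==
c | z | d | b
3 | q | 3 | 9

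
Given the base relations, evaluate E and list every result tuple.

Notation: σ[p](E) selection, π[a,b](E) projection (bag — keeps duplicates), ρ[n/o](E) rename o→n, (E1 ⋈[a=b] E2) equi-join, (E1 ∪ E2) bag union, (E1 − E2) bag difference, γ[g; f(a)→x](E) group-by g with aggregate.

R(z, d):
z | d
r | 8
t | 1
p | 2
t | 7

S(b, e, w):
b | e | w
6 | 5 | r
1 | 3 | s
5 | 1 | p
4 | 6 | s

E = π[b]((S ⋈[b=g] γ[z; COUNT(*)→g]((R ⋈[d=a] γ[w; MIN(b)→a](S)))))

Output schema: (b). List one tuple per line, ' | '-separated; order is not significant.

Stepwise |·|:
  S → 4
  R → 4
  S → 4
  γ[w; MIN(b)→a](S) → 3
  (R ⋈[d=a] γ[w; MIN(b)→a](S)) → 1
  γ[z; COUNT(*)→g]((R ⋈[d=a] γ[w; MIN(b)→a](S))) → 1
  (S ⋈[b=g] γ[z; COUNT(*)→g]((R ⋈[d=a] γ[w; MIN(b)→a](S)))) → 1
  π[b]((S ⋈[b=g] γ[z; COUNT(*)→g]((R ⋈[d=a] γ[w; MIN(b)→a](S))))) → 1

== RESULT ==
b
1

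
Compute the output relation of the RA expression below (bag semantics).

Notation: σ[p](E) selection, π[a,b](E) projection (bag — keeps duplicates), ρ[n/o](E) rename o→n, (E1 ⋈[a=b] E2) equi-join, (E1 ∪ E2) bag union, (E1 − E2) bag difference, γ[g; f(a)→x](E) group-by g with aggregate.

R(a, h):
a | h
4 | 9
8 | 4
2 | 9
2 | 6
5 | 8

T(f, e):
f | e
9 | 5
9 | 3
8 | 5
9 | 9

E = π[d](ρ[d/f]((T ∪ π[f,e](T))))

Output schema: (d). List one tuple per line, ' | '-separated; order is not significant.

Subexpression sizes:
  T → 4
  T → 4
  π[f,e](T) → 4
  (T ∪ π[f,e](T)) → 8
  ρ[d/f]((T ∪ π[f,e](T))) → 8
  π[d](ρ[d/f]((T ∪ π[f,e](T)))) → 8

== RESULT ==
d
8
8
9
9
9
9
9
9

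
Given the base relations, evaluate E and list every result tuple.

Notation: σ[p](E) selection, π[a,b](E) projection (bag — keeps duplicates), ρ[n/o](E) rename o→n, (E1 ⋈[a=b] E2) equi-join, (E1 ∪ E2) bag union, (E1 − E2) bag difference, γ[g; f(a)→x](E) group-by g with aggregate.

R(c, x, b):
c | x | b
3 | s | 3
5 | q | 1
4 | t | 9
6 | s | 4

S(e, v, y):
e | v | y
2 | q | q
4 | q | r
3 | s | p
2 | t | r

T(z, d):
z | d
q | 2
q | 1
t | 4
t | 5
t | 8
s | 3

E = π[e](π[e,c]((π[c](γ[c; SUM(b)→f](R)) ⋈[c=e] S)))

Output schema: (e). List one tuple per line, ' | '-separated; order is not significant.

Stepwise |·|:
  R → 4
  γ[c; SUM(b)→f](R) → 4
  π[c](γ[c; SUM(b)→f](R)) → 4
  S → 4
  (π[c](γ[c; SUM(b)→f](R)) ⋈[c=e] S) → 2
  π[e,c]((π[c](γ[c; SUM(b)→f](R)) ⋈[c=e] S)) → 2
  π[e](π[e,c]((π[c](γ[c; SUM(b)→f](R)) ⋈[c=e] S))) → 2

== RESULT ==
e
3
4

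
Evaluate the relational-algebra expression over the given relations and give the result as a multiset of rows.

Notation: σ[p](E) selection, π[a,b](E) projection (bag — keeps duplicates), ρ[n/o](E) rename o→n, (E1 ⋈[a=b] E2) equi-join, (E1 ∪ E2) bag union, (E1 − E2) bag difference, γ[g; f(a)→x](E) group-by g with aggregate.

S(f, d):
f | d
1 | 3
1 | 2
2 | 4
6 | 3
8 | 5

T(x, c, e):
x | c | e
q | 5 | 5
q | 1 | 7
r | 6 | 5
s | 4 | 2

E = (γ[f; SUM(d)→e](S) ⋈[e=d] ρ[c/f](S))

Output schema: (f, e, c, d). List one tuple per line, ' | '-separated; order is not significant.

Subexpression sizes:
  S → 5
  γ[f; SUM(d)→e](S) → 4
  S → 5
  ρ[c/f](S) → 5
  (γ[f; SUM(d)→e](S) ⋈[e=d] ρ[c/f](S)) → 5

== RESULT ==
f | e | c | d
1 | 5 | 8 | 5
2 | 4 | 2 | 4
6 | 3 | 1 | 3
6 | 3 | 6 | 3
8 | 5 | 8 | 5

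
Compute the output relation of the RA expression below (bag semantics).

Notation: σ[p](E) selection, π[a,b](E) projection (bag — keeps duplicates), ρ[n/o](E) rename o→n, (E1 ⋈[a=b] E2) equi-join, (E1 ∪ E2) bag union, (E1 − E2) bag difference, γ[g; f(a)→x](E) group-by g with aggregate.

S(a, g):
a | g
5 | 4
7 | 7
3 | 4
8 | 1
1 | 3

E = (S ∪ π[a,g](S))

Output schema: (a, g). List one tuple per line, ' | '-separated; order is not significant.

Per-node cardinality:
  S → 5
  S → 5
  π[a,g](S) → 5
  (S ∪ π[a,g](S)) → 10

== RESULT ==
a | g
1 | 3
1 | 3
3 | 4
3 | 4
5 | 4
5 | 4
7 | 7
7 | 7
8 | 1
8 | 1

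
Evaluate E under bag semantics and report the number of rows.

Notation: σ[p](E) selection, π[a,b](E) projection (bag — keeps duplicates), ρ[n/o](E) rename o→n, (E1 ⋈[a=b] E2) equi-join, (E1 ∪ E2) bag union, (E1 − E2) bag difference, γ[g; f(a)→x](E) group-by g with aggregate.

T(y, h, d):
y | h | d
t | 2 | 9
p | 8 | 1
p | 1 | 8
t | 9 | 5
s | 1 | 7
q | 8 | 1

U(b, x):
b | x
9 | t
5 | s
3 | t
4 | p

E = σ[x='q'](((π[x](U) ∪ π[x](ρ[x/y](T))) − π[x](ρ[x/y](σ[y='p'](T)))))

Per-node cardinality:
  U → 4
  π[x](U) → 4
  T → 6
  ρ[x/y](T) → 6
  π[x](ρ[x/y](T)) → 6
  (π[x](U) ∪ π[x](ρ[x/y](T))) → 10
  T → 6
  σ[y='p'](T) → 2
  ρ[x/y](σ[y='p'](T)) → 2
  π[x](ρ[x/y](σ[y='p'](T))) → 2
  ((π[x](U) ∪ π[x](ρ[x/y](T))) − π[x](ρ[x/y](σ[y='p'](T)))) → 8
  σ[x='q'](((π[x](U) ∪ π[x](ρ[x/y](T))) − π[x](ρ[x/y](σ[y='p'](T))))) → 1

|E| = 1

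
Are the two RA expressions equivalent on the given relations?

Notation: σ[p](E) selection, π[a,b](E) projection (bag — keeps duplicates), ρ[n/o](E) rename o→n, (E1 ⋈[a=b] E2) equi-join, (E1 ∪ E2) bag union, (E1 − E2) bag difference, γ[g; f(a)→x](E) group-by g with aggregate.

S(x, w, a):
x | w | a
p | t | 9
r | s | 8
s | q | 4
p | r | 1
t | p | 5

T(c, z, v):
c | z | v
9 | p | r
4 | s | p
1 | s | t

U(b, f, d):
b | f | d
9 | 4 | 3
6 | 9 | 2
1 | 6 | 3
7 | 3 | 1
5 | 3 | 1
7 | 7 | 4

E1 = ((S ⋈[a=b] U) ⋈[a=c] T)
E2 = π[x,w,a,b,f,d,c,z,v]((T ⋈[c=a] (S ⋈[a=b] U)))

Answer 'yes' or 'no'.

E1 per-node cardinality:
  S → 5
  U → 6
  (S ⋈[a=b] U) → 3
  T → 3
  ((S ⋈[a=b] U) ⋈[a=c] T) → 2
E2 per-node cardinality:
  T → 3
  S → 5
  U → 6
  (S ⋈[a=b] U) → 3
  (T ⋈[c=a] (S ⋈[a=b] U)) → 2
  π[x,w,a,b,f,d,c,z,v]((T ⋈[c=a] (S ⋈[a=b] U))) → 2

E1 and E2 produce the same multiset:
x | w | a | b | f | d | c | z | v
p | r | 1 | 1 | 6 | 3 | 1 | s | t
p | t | 9 | 9 | 4 | 3 | 9 | p | r

yes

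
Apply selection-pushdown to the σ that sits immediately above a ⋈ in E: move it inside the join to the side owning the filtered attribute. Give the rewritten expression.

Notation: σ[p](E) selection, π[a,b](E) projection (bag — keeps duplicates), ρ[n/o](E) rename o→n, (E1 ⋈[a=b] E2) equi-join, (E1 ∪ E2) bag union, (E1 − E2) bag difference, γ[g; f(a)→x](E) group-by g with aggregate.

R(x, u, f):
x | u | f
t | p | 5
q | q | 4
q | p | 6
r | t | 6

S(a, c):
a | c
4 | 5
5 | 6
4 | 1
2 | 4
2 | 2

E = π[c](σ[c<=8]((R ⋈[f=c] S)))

σ filters on c, owned by the right side.
E' = π[c]((R ⋈[f=c] σ[c<=8](S)))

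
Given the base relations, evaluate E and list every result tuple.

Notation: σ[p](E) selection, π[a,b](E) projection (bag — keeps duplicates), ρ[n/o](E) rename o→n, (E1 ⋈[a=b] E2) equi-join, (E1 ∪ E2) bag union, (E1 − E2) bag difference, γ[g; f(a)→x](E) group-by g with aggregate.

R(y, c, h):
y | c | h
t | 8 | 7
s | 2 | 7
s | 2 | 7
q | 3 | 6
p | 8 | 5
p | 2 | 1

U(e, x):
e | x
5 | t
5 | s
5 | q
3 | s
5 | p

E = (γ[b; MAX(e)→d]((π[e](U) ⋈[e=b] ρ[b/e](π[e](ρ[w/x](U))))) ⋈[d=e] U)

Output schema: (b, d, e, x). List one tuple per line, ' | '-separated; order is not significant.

Stepwise |·|:
  U → 5
  π[e](U) → 5
  U → 5
  ρ[w/x](U) → 5
  π[e](ρ[w/x](U)) → 5
  ρ[b/e](π[e](ρ[w/x](U))) → 5
  (π[e](U) ⋈[e=b] ρ[b/e](π[e](ρ[w/x](U)))) → 17
  γ[b; MAX(e)→d]((π[e](U) ⋈[e=b] ρ[b/e](π[e](ρ[w/x](U))))) → 2
  U → 5
  (γ[b; MAX(e)→d]((π[e](U) ⋈[e=b] ρ[b/e](π[e](ρ[w/x](U))))) ⋈[d=e] U) → 5

== RESULT ==
b | d | e | x
3 | 3 | 3 | s
5 | 5 | 5 | p
5 | 5 | 5 | q
5 | 5 | 5 | s
5 | 5 | 5 | t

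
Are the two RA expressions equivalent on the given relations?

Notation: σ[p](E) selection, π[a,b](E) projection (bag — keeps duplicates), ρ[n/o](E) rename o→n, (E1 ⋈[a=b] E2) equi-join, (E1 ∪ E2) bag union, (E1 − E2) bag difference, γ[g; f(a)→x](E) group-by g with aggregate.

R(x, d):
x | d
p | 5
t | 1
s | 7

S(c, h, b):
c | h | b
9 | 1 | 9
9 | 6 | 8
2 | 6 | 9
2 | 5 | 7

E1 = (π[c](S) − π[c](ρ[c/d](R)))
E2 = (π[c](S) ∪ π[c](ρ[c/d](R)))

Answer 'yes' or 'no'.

E1 stepwise |·|:
  S → 4
  π[c](S) → 4
  R → 3
  ρ[c/d](R) → 3
  π[c](ρ[c/d](R)) → 3
  (π[c](S) − π[c](ρ[c/d](R))) → 4
E2 stepwise |·|:
  S → 4
  π[c](S) → 4
  R → 3
  ρ[c/d](R) → 3
  π[c](ρ[c/d](R)) → 3
  (π[c](S) ∪ π[c](ρ[c/d](R))) → 7

E1 result:
c
2
2
9
9
E2 result:
c
1
2
2
5
7
9
9
Witness: (1,) appears 0× in E1 but 1× in E2.

no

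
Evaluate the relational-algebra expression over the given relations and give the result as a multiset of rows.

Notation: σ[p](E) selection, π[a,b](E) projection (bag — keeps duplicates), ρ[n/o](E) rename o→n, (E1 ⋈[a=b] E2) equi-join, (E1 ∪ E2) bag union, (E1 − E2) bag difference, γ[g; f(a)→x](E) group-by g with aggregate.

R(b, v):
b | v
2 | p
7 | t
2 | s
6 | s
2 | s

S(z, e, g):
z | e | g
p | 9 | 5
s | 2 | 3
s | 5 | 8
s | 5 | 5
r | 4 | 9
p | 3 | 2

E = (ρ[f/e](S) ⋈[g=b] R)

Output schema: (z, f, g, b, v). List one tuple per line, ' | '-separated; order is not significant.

Per-node cardinality:
  S → 6
  ρ[f/e](S) → 6
  R → 5
  (ρ[f/e](S) ⋈[g=b] R) → 3

== RESULT ==
z | f | g | b | v
p | 3 | 2 | 2 | p
p | 3 | 2 | 2 | s
p | 3 | 2 | 2 | s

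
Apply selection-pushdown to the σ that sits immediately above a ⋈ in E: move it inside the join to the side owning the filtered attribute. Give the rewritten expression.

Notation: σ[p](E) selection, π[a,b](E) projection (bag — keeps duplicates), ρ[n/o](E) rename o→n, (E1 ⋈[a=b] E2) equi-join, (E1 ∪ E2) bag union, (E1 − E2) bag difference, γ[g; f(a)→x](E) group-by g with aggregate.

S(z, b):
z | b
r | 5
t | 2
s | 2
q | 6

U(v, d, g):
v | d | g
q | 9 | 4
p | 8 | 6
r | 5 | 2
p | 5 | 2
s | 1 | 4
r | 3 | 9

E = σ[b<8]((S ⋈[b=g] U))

σ filters on b, owned by the left side.
E' = (σ[b<8](S) ⋈[b=g] U)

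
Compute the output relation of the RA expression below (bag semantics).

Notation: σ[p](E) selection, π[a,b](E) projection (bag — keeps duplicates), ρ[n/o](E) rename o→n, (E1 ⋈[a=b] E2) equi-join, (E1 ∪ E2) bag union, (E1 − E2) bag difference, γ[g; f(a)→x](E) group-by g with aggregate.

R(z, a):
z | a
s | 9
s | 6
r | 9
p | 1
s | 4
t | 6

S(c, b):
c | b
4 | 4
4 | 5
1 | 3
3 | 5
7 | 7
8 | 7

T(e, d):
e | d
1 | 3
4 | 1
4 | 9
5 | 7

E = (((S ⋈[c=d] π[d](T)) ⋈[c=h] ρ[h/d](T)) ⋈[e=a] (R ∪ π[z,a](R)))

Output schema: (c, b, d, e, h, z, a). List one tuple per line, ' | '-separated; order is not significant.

Per-node cardinality:
  S → 6
  T → 4
  π[d](T) → 4
  (S ⋈[c=d] π[d](T)) → 3
  T → 4
  ρ[h/d](T) → 4
  ((S ⋈[c=d] π[d](T)) ⋈[c=h] ρ[h/d](T)) → 3
  R → 6
  R → 6
  π[z,a](R) → 6
  (R ∪ π[z,a](R)) → 12
  (((S ⋈[c=d] π[d](T)) ⋈[c=h] ρ[h/d](T)) ⋈[e=a] (R ∪ π[z,a](R))) → 4

== RESULT ==
c | b | d | e | h | z | a
1 | 3 | 1 | 4 | 1 | s | 4
1 | 3 | 1 | 4 | 1 | s | 4
3 | 5 | 3 | 1 | 3 | p | 1
3 | 5 | 3 | 1 | 3 | p | 1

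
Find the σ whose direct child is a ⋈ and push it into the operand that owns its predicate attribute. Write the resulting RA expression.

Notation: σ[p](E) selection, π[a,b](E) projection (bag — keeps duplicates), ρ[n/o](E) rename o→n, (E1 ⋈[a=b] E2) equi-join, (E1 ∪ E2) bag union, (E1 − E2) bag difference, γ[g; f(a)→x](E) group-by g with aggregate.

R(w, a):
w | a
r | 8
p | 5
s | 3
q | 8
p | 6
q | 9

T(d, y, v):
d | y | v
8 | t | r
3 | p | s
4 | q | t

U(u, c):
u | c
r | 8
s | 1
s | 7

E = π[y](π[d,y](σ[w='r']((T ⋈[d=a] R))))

σ filters on w, owned by the right side.
E' = π[y](π[d,y]((T ⋈[d=a] σ[w='r'](R))))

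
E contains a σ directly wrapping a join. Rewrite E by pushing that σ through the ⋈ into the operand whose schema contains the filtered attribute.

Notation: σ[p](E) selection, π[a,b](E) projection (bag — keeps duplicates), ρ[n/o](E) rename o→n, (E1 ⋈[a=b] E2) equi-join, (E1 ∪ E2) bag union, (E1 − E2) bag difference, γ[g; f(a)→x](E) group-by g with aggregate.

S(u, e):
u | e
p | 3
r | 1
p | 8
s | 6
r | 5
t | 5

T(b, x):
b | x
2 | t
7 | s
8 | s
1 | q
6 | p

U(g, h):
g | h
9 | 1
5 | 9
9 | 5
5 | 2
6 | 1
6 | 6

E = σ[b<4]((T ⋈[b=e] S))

σ filters on b, owned by the left side.
E' = (σ[b<4](T) ⋈[b=e] S)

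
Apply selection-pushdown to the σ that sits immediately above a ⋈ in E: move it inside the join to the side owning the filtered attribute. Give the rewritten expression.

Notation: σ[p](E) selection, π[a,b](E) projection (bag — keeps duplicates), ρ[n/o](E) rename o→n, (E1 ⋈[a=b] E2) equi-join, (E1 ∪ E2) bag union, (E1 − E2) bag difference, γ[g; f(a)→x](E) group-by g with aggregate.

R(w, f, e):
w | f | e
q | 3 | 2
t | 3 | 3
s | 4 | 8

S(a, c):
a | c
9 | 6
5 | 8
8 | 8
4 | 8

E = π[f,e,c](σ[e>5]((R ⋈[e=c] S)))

σ filters on e, owned by the left side.
E' = π[f,e,c]((σ[e>5](R) ⋈[e=c] S))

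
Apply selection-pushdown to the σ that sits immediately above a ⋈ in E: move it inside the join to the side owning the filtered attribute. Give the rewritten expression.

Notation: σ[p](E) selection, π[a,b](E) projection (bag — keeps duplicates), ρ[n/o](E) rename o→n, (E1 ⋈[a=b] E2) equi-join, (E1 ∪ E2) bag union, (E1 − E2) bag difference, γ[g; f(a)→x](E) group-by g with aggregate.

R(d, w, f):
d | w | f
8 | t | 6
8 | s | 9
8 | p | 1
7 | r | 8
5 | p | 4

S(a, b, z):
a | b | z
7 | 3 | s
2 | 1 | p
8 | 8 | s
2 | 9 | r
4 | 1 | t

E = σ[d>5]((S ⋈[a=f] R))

σ filters on d, owned by the right side.
E' = (S ⋈[a=f] σ[d>5](R))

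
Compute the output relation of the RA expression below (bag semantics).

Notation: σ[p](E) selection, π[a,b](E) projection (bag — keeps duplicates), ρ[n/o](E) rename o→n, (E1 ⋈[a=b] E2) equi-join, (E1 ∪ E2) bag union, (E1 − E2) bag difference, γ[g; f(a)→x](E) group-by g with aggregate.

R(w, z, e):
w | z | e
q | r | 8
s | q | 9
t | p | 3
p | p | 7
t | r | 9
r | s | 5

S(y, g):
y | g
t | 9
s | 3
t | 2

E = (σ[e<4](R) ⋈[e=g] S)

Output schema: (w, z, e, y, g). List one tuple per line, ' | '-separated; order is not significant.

Per-node cardinality:
  R → 6
  σ[e<4](R) → 1
  S → 3
  (σ[e<4](R) ⋈[e=g] S) → 1

== RESULT ==
w | z | e | y | g
t | p | 3 | s | 3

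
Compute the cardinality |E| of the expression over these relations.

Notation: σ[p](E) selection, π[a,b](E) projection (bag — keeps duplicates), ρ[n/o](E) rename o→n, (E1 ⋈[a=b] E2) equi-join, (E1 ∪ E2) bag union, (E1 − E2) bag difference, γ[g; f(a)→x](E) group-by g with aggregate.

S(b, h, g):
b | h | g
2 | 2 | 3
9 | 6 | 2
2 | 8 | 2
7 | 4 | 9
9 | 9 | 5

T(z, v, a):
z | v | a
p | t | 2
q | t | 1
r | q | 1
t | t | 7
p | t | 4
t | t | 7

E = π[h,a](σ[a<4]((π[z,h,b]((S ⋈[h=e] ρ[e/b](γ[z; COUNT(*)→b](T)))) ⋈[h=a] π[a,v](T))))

Row counts bottom-up:
  S → 5
  T → 6
  γ[z; COUNT(*)→b](T) → 4
  ρ[e/b](γ[z; COUNT(*)→b](T)) → 4
  (S ⋈[h=e] ρ[e/b](γ[z; COUNT(*)→b](T))) → 2
  π[z,h,b]((S ⋈[h=e] ρ[e/b](γ[z; COUNT(*)→b](T)))) → 2
  T → 6
  π[a,v](T) → 6
  (π[z,h,b]((S ⋈[h=e] ρ[e/b](γ[z; COUNT(*)→b](T)))) ⋈[h=a] π[a,v](T)) → 2
  σ[a<4]((π[z,h,b]((S ⋈[h=e] ρ[e/b](γ[z; COUNT(*)→b](T)))) ⋈[h=a] π[a,v](T))) → 2
  π[h,a](σ[a<4]((π[z,h,b]((S ⋈[h=e] ρ[e/b](γ[z; COUNT(*)→b](T)))) ⋈[h=a] π[a,v](T)))) → 2

|E| = 2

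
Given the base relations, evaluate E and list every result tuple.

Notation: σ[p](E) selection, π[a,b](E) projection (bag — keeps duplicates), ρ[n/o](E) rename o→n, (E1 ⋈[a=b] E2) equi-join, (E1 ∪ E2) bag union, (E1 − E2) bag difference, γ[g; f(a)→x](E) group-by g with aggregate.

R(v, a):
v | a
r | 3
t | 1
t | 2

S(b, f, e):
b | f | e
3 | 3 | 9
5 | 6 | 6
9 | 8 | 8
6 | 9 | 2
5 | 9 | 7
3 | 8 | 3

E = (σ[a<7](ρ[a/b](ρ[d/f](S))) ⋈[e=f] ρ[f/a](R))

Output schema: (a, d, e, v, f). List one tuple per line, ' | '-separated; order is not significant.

Per-node cardinality:
  S → 6
  ρ[d/f](S) → 6
  ρ[a/b](ρ[d/f](S)) → 6
  σ[a<7](ρ[a/b](ρ[d/f](S))) → 5
  R → 3
  ρ[f/a](R) → 3
  (σ[a<7](ρ[a/b](ρ[d/f](S))) ⋈[e=f] ρ[f/a](R)) → 2

== RESULT ==
a | d | e | v | f
3 | 8 | 3 | r | 3
6 | 9 | 2 | t | 2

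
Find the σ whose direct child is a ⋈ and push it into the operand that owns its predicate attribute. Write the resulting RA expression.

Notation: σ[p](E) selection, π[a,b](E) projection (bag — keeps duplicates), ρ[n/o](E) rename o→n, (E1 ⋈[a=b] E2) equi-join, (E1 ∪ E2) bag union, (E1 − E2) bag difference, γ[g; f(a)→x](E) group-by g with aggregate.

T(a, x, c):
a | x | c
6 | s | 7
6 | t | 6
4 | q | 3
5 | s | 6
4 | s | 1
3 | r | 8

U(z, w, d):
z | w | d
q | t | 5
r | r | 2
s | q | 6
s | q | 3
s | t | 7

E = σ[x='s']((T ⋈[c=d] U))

σ filters on x, owned by the left side.
E' = (σ[x='s'](T) ⋈[c=d] U)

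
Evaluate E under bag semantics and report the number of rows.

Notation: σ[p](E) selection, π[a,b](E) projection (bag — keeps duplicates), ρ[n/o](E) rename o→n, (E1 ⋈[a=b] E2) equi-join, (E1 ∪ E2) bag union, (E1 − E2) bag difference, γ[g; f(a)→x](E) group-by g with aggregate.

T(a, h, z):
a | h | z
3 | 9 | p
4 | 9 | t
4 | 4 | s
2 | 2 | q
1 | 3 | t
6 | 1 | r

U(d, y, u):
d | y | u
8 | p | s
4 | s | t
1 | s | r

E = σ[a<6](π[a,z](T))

Per-node cardinality:
  T → 6
  π[a,z](T) → 6
  σ[a<6](π[a,z](T)) → 5

|E| = 5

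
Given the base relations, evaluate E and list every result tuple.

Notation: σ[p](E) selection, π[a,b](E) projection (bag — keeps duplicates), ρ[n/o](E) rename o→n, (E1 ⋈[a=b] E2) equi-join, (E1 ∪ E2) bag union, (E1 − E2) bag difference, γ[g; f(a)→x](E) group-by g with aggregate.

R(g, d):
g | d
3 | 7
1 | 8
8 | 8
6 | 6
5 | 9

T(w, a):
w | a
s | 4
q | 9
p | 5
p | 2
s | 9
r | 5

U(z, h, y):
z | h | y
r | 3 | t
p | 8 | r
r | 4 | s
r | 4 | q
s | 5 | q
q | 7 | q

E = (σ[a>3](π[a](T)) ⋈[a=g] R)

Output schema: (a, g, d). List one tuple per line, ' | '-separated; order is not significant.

Per-node cardinality:
  T → 6
  π[a](T) → 6
  σ[a>3](π[a](T)) → 5
  R → 5
  (σ[a>3](π[a](T)) ⋈[a=g] R) → 2

== RESULT ==
a | g | d
5 | 5 | 9
5 | 5 | 9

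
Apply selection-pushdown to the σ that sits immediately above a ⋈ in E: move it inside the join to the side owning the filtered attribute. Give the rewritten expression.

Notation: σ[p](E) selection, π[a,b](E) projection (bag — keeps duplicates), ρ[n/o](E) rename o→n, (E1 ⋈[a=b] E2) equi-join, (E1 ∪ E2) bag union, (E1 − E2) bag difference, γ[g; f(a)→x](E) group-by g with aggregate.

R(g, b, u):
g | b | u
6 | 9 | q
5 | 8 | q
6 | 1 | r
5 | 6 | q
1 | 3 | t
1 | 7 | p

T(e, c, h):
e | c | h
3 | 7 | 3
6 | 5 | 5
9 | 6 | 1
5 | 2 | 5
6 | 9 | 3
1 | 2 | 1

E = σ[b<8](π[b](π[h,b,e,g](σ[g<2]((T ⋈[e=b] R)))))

σ filters on g, owned by the right side.
E' = σ[b<8](π[b](π[h,b,e,g]((T ⋈[e=b] σ[g<2](R)))))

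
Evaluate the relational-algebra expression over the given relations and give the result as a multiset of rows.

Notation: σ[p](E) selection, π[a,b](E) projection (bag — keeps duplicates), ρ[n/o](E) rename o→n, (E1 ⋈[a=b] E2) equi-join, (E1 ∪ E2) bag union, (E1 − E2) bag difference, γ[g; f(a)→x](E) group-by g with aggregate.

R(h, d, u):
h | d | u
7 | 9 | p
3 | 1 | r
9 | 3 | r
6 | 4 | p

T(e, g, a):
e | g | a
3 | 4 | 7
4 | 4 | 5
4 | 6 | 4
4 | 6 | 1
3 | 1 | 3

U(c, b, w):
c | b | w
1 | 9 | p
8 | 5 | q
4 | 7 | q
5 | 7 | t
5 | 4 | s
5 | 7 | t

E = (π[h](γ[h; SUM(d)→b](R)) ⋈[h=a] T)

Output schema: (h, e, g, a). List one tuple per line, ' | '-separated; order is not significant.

Row counts bottom-up:
  R → 4
  γ[h; SUM(d)→b](R) → 4
  π[h](γ[h; SUM(d)→b](R)) → 4
  T → 5
  (π[h](γ[h; SUM(d)→b](R)) ⋈[h=a] T) → 2

== RESULT ==
h | e | g | a
3 | 3 | 1 | 3
7 | 3 | 4 | 7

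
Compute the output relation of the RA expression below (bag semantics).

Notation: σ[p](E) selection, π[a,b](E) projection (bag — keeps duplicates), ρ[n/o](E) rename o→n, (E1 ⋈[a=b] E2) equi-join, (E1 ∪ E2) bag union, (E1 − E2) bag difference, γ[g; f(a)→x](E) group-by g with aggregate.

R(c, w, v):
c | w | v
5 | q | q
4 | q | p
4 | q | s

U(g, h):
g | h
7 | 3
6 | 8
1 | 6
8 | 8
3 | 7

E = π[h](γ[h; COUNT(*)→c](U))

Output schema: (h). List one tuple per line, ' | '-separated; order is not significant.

Subexpression sizes:
  U → 5
  γ[h; COUNT(*)→c](U) → 4
  π[h](γ[h; COUNT(*)→c](U)) → 4

== RESULT ==
h
3
6
7
8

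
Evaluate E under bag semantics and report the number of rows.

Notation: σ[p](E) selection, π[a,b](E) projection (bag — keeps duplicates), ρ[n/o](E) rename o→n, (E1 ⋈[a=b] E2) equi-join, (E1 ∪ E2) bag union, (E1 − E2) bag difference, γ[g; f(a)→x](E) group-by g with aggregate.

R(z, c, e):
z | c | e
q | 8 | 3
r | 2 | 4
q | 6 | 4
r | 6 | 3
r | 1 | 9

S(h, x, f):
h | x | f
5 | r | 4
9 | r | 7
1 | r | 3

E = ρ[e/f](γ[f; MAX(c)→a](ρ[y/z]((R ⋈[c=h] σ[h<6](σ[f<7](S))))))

Per-node cardinality:
  R → 5
  S → 3
  σ[f<7](S) → 2
  σ[h<6](σ[f<7](S)) → 2
  (R ⋈[c=h] σ[h<6](σ[f<7](S))) → 1
  ρ[y/z]((R ⋈[c=h] σ[h<6](σ[f<7](S)))) → 1
  γ[f; MAX(c)→a](ρ[y/z]((R ⋈[c=h] σ[h<6](σ[f<7](S))))) → 1
  ρ[e/f](γ[f; MAX(c)→a](ρ[y/z]((R ⋈[c=h] σ[h<6](σ[f<7](S)))))) → 1

|E| = 1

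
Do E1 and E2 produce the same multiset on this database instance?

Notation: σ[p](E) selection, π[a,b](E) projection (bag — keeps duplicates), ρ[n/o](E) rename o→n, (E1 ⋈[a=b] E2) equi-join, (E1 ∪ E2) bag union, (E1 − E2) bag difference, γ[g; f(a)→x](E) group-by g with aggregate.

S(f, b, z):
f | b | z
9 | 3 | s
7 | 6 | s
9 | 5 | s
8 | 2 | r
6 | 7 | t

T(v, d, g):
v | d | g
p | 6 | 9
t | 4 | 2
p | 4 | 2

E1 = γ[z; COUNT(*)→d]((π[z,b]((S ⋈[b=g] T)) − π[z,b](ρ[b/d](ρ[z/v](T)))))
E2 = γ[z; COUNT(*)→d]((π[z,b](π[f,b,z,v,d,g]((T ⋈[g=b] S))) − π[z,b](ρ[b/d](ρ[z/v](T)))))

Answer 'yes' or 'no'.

E1 subexpression sizes:
  S → 5
  T → 3
  (S ⋈[b=g] T) → 2
  π[z,b]((S ⋈[b=g] T)) → 2
  T → 3
  ρ[z/v](T) → 3
  ρ[b/d](ρ[z/v](T)) → 3
  π[z,b](ρ[b/d](ρ[z/v](T))) → 3
  (π[z,b]((S ⋈[b=g] T)) − π[z,b](ρ[b/d](ρ[z/v](T)))) → 2
  γ[z; COUNT(*)→d]((π[z,b]((S ⋈[b=g] T)) − π[z,b](ρ[b/d](ρ[z/v](T))))) → 1
E2 subexpression sizes:
  T → 3
  S → 5
  (T ⋈[g=b] S) → 2
  π[f,b,z,v,d,g]((T ⋈[g=b] S)) → 2
  π[z,b](π[f,b,z,v,d,g]((T ⋈[g=b] S))) → 2
  T → 3
  ρ[z/v](T) → 3
  ρ[b/d](ρ[z/v](T)) → 3
  π[z,b](ρ[b/d](ρ[z/v](T))) → 3
  (π[z,b](π[f,b,z,v,d,g]((T ⋈[g=b] S))) − π[z,b](ρ[b/d](ρ[z/v](T)))) → 2
  γ[z; COUNT(*)→d]((π[z,b](π[f,b,z,v,d,g]((T ⋈[g=b] S))) − π[z,b](ρ[b/d](ρ[z/v](T))))) → 1

E1 and E2 produce the same multiset:
z | d
r | 2

yes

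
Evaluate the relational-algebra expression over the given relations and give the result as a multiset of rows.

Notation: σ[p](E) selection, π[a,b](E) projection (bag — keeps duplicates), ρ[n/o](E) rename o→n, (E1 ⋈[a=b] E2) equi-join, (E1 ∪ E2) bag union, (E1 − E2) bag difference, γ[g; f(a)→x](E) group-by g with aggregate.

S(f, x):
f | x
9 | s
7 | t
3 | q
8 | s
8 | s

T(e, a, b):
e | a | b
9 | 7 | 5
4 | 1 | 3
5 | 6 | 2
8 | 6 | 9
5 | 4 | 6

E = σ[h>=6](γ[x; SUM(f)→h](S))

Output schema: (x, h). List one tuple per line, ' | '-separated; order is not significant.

Per-node cardinality:
  S → 5
  γ[x; SUM(f)→h](S) → 3
  σ[h>=6](γ[x; SUM(f)→h](S)) → 2

== RESULT ==
x | h
s | 25
t | 7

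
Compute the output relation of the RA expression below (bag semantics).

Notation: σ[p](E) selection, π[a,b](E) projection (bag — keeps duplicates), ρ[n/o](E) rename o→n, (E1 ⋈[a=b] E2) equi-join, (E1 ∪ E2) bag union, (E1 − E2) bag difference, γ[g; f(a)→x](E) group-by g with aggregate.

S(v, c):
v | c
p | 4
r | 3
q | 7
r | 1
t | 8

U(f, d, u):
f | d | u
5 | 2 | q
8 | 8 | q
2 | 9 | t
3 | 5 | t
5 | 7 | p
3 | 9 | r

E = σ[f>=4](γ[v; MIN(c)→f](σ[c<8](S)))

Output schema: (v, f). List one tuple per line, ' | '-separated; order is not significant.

Row counts bottom-up:
  S → 5
  σ[c<8](S) → 4
  γ[v; MIN(c)→f](σ[c<8](S)) → 3
  σ[f>=4](γ[v; MIN(c)→f](σ[c<8](S))) → 2

== RESULT ==
v | f
p | 4
q | 7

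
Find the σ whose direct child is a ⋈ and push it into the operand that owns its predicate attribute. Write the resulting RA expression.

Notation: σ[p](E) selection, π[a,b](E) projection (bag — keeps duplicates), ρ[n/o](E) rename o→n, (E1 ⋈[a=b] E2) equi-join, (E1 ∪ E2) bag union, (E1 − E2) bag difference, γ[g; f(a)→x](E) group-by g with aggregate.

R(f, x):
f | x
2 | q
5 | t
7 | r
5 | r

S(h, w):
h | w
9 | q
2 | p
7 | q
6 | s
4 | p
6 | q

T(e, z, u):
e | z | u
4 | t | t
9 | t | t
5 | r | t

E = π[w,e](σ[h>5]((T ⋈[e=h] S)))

σ filters on h, owned by the right side.
E' = π[w,e]((T ⋈[e=h] σ[h>5](S)))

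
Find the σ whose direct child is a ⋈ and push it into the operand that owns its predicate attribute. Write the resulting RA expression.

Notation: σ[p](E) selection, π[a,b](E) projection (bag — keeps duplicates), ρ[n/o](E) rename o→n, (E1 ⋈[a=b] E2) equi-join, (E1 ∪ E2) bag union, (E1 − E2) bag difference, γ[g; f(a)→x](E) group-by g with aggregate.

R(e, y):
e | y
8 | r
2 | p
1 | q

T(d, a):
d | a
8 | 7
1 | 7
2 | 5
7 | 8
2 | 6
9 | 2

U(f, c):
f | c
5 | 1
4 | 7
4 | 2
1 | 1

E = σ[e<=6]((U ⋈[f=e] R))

σ filters on e, owned by the right side.
E' = (U ⋈[f=e] σ[e<=6](R))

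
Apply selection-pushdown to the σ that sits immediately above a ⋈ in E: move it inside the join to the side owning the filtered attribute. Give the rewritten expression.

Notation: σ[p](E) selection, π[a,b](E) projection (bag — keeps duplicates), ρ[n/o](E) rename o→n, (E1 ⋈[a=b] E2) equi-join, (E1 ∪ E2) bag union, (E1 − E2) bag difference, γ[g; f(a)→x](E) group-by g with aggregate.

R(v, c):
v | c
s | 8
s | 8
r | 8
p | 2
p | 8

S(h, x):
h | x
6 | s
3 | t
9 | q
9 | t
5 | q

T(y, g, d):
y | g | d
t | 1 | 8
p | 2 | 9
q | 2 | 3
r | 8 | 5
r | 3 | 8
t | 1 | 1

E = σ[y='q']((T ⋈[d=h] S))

σ filters on y, owned by the left side.
E' = (σ[y='q'](T) ⋈[d=h] S)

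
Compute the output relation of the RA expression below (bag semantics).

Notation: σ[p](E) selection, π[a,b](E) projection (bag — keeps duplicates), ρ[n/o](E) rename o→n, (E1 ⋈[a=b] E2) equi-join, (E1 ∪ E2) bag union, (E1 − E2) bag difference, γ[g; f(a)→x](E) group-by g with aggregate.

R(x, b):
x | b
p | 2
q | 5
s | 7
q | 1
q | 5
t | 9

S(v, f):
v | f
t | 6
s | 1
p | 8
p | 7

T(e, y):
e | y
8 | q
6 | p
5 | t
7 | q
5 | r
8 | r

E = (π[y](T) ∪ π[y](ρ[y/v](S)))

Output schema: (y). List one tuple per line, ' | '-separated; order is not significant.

Row counts bottom-up:
  T → 6
  π[y](T) → 6
  S → 4
  ρ[y/v](S) → 4
  π[y](ρ[y/v](S)) → 4
  (π[y](T) ∪ π[y](ρ[y/v](S))) → 10

== RESULT ==
y
p
p
p
q
q
r
r
s
t
t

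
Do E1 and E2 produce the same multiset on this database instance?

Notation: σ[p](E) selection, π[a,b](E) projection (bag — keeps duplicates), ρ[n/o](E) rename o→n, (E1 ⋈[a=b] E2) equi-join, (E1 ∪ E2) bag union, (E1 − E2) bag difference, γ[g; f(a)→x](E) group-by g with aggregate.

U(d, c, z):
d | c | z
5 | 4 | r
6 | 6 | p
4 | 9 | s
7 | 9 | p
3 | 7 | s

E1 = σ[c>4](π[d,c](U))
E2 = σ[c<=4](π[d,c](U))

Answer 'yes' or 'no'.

E1 per-node cardinality:
  U → 5
  π[d,c](U) → 5
  σ[c>4](π[d,c](U)) → 4
E2 per-node cardinality:
  U → 5
  π[d,c](U) → 5
  σ[c<=4](π[d,c](U)) → 1

E1 result:
d | c
3 | 7
4 | 9
6 | 6
7 | 9
E2 result:
d | c
5 | 4
Witness: (7, 9) appears 1× in E1 but 0× in E2.

no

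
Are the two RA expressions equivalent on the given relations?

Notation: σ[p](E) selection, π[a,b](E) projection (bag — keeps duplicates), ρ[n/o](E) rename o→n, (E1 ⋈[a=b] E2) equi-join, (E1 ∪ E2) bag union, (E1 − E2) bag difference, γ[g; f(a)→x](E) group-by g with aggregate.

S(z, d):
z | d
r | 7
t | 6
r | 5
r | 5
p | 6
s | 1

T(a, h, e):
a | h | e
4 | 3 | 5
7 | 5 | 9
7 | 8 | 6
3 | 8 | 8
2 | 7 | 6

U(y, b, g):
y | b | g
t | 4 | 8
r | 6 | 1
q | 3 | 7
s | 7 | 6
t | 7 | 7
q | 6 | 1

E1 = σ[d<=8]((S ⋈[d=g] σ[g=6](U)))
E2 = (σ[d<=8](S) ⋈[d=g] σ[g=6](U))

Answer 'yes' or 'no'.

E1 row counts bottom-up:
  S → 6
  U → 6
  σ[g=6](U) → 1
  (S ⋈[d=g] σ[g=6](U)) → 2
  σ[d<=8]((S ⋈[d=g] σ[g=6](U))) → 2
E2 row counts bottom-up:
  S → 6
  σ[d<=8](S) → 6
  U → 6
  σ[g=6](U) → 1
  (σ[d<=8](S) ⋈[d=g] σ[g=6](U)) → 2

E1 and E2 produce the same multiset:
z | d | y | b | g
p | 6 | s | 7 | 6
t | 6 | s | 7 | 6

yes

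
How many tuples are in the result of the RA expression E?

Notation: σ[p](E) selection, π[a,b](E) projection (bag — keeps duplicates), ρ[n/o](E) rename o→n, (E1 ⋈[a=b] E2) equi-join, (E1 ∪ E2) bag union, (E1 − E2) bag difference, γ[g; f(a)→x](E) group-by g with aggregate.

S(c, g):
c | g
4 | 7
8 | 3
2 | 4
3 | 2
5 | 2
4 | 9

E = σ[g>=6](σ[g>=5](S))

Subexpression sizes:
  S → 6
  σ[g>=5](S) → 2
  σ[g>=6](σ[g>=5](S)) → 2

|E| = 2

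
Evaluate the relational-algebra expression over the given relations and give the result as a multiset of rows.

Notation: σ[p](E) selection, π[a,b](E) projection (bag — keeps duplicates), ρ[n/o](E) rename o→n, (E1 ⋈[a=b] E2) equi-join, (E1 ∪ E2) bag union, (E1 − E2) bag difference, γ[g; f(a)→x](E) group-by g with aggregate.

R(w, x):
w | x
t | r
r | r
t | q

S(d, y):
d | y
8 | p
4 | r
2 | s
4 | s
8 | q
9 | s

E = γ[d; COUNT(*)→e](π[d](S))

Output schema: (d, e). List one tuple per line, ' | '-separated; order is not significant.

Stepwise |·|:
  S → 6
  π[d](S) → 6
  γ[d; COUNT(*)→e](π[d](S)) → 4

== RESULT ==
d | e
2 | 1
4 | 2
8 | 2
9 | 1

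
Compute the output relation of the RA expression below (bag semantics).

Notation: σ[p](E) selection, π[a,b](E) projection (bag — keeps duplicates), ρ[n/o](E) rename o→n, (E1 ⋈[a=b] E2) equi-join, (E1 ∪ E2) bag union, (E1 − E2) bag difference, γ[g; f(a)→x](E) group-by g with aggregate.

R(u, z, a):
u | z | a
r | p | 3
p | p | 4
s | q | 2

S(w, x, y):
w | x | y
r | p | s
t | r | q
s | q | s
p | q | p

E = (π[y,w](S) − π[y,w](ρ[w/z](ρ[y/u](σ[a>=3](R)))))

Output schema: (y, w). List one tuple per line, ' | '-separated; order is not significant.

Stepwise |·|:
  S → 4
  π[y,w](S) → 4
  R → 3
  σ[a>=3](R) → 2
  ρ[y/u](σ[a>=3](R)) → 2
  ρ[w/z](ρ[y/u](σ[a>=3](R))) → 2
  π[y,w](ρ[w/z](ρ[y/u](σ[a>=3](R)))) → 2
  (π[y,w](S) − π[y,w](ρ[w/z](ρ[y/u](σ[a>=3](R))))) → 3

== RESULT ==
y | w
q | t
s | r
s | s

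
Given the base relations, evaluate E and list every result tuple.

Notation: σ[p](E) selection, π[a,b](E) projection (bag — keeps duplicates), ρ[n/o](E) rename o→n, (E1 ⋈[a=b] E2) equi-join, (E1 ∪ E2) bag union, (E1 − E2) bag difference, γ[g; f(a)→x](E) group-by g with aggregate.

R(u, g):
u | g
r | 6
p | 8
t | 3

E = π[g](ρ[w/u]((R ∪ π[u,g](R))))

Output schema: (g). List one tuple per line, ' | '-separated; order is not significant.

Row counts bottom-up:
  R → 3
  R → 3
  π[u,g](R) → 3
  (R ∪ π[u,g](R)) → 6
  ρ[w/u]((R ∪ π[u,g](R))) → 6
  π[g](ρ[w/u]((R ∪ π[u,g](R)))) → 6

== RESULT ==
g
3
3
6
6
8
8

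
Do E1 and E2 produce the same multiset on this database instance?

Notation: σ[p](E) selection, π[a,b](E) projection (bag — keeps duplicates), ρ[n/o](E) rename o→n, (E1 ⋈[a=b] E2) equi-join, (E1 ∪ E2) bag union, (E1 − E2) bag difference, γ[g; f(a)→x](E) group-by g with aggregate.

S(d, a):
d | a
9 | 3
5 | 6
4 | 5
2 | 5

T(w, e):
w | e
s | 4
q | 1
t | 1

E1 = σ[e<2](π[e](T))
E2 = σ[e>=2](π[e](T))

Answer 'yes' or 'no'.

E1 stepwise |·|:
  T → 3
  π[e](T) → 3
  σ[e<2](π[e](T)) → 2
E2 stepwise |·|:
  T → 3
  π[e](T) → 3
  σ[e>=2](π[e](T)) → 1

E1 result:
e
1
1
E2 result:
e
4
Witness: (1,) appears 2× in E1 but 0× in E2.

no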